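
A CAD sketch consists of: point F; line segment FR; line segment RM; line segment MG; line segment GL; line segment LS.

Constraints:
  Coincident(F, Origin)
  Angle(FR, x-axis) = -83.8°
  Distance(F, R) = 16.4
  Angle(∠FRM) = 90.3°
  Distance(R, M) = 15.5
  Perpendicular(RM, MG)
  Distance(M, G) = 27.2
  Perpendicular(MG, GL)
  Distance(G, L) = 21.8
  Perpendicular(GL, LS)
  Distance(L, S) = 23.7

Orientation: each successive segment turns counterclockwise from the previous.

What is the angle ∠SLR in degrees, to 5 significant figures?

13.041°

F is at the origin; FR runs at -83.8° with length 16.4, so R = (1.7712, -16.304). ∠FRM = 90.3° gives RM at 5.9000° from the x-axis; with |RM| = 15.5, M = (17.189, -14.711). The perpendicularity gives MG at right angles to RM, so MG runs at 95.900°; with |MG| = 27.2, G = (14.393, 12.345). The perpendicularity gives GL at right angles to MG, so GL runs at -174.10°; with |GL| = 21.8, L = (-7.2914, 10.104). The perpendicularity gives LS at right angles to GL, so LS runs at -84.100°; with |LS| = 23.7, S = (-4.8552, -13.470). Then cos ∠SLR = LS·LR / (|LS||LR|), giving 13.041°.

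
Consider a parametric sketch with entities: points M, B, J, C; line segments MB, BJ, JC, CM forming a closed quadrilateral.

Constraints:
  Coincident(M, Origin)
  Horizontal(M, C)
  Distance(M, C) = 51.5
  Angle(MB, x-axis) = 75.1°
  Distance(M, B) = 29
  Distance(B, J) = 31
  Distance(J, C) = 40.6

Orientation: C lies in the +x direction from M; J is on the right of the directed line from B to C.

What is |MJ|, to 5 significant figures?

11.339

Checks: |BJ| = 31.00 ✓; |JC| = 40.60 ✓.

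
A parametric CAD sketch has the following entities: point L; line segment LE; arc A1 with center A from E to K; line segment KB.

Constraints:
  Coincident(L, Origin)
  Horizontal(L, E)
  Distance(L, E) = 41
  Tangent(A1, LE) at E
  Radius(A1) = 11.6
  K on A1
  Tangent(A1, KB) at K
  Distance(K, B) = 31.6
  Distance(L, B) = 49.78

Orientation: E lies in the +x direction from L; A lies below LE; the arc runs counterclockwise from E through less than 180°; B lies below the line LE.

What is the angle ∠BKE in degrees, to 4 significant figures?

137.5°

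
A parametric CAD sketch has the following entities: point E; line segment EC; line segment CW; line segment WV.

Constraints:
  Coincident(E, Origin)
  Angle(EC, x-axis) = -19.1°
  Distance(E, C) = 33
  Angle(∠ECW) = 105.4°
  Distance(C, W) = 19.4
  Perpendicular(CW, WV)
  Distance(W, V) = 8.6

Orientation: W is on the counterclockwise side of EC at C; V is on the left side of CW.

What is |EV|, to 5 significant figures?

36.498

E is at the origin; EC runs at -19.1° with length 33.0, so C = 33.0·(cos -19.1°, sin -19.1°) = (31.183, -10.798). ∠ECW = 105.4°, so CW runs at -19.1° + (180° − 105.4°) = 55.500° from the x-axis; with |CW| = 19.4, W = C + 19.4·(cos 55.500°, sin 55.500°) = (42.172, 5.1899). CW ⟂ WV; with |WV| = 8.6 on the left of CW, V = W + 8.6·(-0.82413, 0.56641) = (35.084, 10.061). Then |EV| = |V − E| = 36.498.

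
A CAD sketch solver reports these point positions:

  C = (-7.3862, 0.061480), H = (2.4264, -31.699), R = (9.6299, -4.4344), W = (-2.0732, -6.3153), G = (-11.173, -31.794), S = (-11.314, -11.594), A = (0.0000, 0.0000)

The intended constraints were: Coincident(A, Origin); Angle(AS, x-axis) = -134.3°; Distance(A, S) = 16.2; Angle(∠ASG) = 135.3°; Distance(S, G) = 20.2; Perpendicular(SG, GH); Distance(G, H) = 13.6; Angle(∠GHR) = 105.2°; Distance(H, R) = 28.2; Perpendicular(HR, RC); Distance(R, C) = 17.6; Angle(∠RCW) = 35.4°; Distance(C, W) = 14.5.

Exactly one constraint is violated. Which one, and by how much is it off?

Distance(C, W) = 14.5 — off by 6.20.

A = (0.00, 0.00) ✓; AS at -134.3° ✓; |AS| = 16.20 ✓; ∠ASG = 135.3° ✓; |SG| = 20.20 ✓; ∠(SG, GH) = 90.00° ✓; |GH| = 13.60 ✓; ∠GHR = 105.2° ✓; |HR| = 28.20 ✓; ∠(HR, RC) = 90.00° ✓; |RC| = 17.60 ✓; ∠RCW = 35.40° ✓; |CW| = 8.300 ✗.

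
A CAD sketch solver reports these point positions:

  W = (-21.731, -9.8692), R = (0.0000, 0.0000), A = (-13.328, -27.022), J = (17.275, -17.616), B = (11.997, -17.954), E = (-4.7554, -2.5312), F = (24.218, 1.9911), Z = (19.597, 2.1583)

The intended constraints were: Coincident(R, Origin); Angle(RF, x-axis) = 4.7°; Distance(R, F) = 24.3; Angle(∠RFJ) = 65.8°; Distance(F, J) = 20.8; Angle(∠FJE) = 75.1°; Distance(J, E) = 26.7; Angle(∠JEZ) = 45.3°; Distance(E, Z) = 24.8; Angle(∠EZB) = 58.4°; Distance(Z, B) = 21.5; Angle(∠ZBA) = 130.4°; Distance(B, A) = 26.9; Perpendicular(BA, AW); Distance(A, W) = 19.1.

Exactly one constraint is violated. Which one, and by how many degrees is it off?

Perpendicular(BA, AW) — off by 6.40°.

R = (0.00, 0.00) ✓; RF at 4.700° ✓; |RF| = 24.30 ✓; ∠RFJ = 65.80° ✓; |FJ| = 20.80 ✓; ∠FJE = 75.10° ✓; |JE| = 26.70 ✓; ∠JEZ = 45.30° ✓; |EZ| = 24.80 ✓; ∠EZB = 58.40° ✓; |ZB| = 21.50 ✓; ∠ZBA = 130.4° ✓; |BA| = 26.90 ✓; ∠(BA, AW) = 83.60° ✗; |AW| = 19.10 ✓.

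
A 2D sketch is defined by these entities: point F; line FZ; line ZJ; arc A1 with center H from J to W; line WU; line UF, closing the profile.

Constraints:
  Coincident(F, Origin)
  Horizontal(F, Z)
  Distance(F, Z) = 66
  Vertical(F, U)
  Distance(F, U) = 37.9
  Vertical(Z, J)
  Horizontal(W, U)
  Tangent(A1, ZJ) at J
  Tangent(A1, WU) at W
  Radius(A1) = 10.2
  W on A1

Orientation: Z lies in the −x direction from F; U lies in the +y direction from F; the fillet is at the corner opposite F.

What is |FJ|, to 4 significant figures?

71.58

The virtual corner opposite F is at (-66.00, 37.90). Tangency of A1 to ZJ means the radius HJ is perpendicular to ZJ and tangency of A1 to WU means the radius HW is perpendicular to WU, with radius 10.2, so the center H sits 10.2 in from both sides at H = (-55.80, 27.70). That places the tangent points at J = (-66.00, 27.70) on ZJ and W = (-55.80, 37.90) on WU. Then |FJ| = |J − F| = 71.58.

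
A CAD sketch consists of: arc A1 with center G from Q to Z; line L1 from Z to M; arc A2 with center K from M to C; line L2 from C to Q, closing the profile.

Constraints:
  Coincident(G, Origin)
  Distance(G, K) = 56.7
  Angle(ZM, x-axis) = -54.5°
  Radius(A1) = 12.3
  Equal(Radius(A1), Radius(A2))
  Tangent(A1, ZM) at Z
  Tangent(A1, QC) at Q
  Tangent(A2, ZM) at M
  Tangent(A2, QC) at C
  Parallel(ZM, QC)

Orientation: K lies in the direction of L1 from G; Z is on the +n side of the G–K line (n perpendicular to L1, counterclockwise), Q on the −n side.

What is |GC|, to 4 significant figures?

58.02

Tangency of A1 to both parallel lines with radius 12.3 puts Z and Q at G ± 12.3·n: Z = (10.01, 7.143), Q = (-10.01, -7.143). Equal radii place M and C the same way about K: M = K + 12.3·n = (42.94, -39.02), C = K − 12.3·n = (22.91, -53.30). Then |GC| = |C − G| = 58.02.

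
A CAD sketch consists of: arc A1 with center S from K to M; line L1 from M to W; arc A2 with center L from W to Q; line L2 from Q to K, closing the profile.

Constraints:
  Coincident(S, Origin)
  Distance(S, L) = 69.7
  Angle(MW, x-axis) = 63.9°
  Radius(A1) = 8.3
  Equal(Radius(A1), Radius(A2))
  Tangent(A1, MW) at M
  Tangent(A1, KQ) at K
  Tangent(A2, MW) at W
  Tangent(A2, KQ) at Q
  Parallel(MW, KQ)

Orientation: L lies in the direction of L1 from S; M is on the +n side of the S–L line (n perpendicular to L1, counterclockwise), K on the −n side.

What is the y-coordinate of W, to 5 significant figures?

66.244

The slot axis is L1's direction at 63.9°, so u = (cos 63.9°, sin 63.9°) = (0.43994, 0.89803) and n = (−sin 63.9°, cos 63.9°) = (-0.89803, 0.43994). S is at the origin and L lies 69.7 along u from S, so L = 69.7·u = (30.664, 62.593). Tangency of A1 to both parallel lines with radius 8.3 puts M and K at S ± 8.3·n: M = (-7.4536, 3.6515), K = (7.4536, -3.6515). Equal radii place W and Q the same way about L: W = L + 8.3·n = (23.210, 66.244), Q = L − 8.3·n = (38.117, 58.941). So W.y = 66.244.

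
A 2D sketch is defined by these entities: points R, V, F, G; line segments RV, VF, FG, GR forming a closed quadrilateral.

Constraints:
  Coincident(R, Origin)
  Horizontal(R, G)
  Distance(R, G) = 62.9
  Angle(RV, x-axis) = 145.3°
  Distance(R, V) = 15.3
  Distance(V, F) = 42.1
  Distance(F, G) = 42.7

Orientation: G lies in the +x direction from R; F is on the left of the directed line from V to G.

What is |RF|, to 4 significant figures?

35.52

Checks: |VF| = 42.10 ✓; |FG| = 42.70 ✓.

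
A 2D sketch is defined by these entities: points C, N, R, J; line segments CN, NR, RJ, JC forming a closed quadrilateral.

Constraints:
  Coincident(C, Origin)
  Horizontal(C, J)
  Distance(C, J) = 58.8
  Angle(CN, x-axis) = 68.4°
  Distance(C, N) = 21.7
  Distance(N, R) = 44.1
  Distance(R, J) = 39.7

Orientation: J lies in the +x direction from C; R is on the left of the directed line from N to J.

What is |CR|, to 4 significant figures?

61.55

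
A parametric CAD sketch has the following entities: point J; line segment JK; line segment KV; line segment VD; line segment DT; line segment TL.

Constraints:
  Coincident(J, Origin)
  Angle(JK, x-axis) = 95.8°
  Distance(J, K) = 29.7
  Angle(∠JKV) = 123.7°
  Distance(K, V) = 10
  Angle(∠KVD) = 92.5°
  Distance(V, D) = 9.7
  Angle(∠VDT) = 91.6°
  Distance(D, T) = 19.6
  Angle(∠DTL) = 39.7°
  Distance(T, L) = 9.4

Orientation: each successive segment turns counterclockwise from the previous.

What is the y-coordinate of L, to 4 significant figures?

24.40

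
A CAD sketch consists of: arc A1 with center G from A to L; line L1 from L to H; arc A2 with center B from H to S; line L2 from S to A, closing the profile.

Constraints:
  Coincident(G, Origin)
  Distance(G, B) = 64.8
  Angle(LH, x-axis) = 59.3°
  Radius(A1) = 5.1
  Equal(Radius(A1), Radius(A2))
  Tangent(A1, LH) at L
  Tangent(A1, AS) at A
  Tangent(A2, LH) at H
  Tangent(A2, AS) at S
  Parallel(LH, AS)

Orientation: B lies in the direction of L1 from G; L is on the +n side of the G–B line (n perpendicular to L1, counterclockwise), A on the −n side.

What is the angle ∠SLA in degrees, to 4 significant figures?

81.05°

The slot axis is L1's direction at 59.3°, so u = (cos 59.3°, sin 59.3°) = (0.5105, 0.8599) and n = (−sin 59.3°, cos 59.3°) = (-0.8599, 0.5105). G is at the origin and B lies 64.8 along u from G, so B = 64.8·u = (33.08, 55.72). Tangency of A1 to both parallel lines with radius 5.1 puts L and A at G ± 5.1·n: L = (-4.385, 2.604), A = (4.385, -2.604). Equal radii place H and S the same way about B: H = B + 5.1·n = (28.70, 58.32), S = B − 5.1·n = (37.47, 53.11). Then cos ∠SLA = LS·LA / (|LS||LA|), giving 81.05°.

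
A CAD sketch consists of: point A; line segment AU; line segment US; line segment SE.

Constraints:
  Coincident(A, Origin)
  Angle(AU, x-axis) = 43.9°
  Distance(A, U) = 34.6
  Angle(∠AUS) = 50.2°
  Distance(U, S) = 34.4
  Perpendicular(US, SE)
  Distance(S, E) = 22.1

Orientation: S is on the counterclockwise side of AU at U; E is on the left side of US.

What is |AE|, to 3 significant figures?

13.0

A is at the origin; AU runs at 43.9° with length 34.6, so U = 34.6·(cos 43.9°, sin 43.9°) = (24.9, 24.0). ∠AUS = 50.2°, so US runs at 43.9° + (180° − 50.2°) = 174° from the x-axis; with |US| = 34.4, S = U + 34.4·(cos 174°, sin 174°) = (-9.26, 27.8). US ⟂ SE; with |SE| = 22.1 on the left of US, E = S + 22.1·(-0.110, -0.994) = (-11.7, 5.80). Then |AE| = |E − A| = 13.0.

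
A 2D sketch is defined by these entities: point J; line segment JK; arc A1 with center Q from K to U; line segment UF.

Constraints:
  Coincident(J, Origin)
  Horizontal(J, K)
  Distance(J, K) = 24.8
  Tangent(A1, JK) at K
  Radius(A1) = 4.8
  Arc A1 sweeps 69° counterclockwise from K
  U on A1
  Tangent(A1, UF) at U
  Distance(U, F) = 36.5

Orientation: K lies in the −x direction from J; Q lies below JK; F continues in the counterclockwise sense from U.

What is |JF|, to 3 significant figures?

56.3

On A1, K sits at bearing 90° from Q; a 69° counterclockwise sweep puts U at bearing 159°, so U = Q + 4.8·(cos 159°, sin 159°) = (-29.3, -3.08). A1 meets UF tangentially, so QU is at right angles to UF, so UF runs along (−sin 159°, cos 159°); with |UF| = 36.5, F = (-42.4, -37.2). Then |JF| = |F − J| = 56.3.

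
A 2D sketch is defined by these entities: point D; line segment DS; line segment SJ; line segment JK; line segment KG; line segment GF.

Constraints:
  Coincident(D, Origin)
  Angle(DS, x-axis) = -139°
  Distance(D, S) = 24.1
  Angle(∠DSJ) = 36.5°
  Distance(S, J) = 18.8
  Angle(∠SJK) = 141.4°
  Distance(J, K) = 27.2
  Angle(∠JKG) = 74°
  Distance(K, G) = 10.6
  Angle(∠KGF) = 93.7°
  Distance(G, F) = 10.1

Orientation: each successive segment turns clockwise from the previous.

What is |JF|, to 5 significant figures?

16.500

∠JKG = 74.0° gives KG at -67.100° from the x-axis; with |KG| = 10.6, G = (11.173, 9.8594). ∠KGF = 93.7° gives GF at -153.40° from the x-axis; with |GF| = 10.1, F = (2.1425, 5.3370). Then |JF| = |F − J| = 16.500.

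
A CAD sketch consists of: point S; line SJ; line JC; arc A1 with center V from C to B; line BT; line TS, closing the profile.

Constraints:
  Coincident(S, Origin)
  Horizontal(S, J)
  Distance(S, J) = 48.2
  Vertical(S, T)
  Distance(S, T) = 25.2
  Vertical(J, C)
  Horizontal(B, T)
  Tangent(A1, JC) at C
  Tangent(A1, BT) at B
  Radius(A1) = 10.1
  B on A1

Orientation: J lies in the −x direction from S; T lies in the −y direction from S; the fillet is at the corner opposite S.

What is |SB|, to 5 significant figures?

45.680

The virtual corner opposite S is at (-48.200, -25.200). A1 meets JC tangentially, so VC is at right angles to JC and A1 meets BT tangentially, so VB is at right angles to BT, with radius 10.1, so the center V sits 10.1 in from both sides at V = (-38.100, -15.100). That places the tangent points at C = (-48.200, -15.100) on JC and B = (-38.100, -25.200) on BT. Then |SB| = |B − S| = 45.680.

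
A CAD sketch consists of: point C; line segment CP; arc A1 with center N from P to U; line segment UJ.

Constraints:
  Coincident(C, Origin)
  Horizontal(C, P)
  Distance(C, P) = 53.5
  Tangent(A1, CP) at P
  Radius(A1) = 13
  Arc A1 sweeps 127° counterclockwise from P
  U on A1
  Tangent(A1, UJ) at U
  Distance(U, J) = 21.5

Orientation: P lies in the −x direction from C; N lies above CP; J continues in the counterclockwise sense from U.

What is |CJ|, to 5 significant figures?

67.719

C is at the origin; CP is horizontal with |CP| = 53.5 and P on the −x side, so P = (-53.500, 0.0000). Since A1 is tangent to CP there, NP ⟂ CP, so N = P + (0, 13) = (-53.500, 13.000). On A1, P sits at bearing -90° from N; a 127° counterclockwise sweep puts U at bearing 37°, so U = N + 13.0·(cos 37°, sin 37°) = (-43.118, 20.824). Tangency of A1 to UJ means the radius NU is perpendicular to UJ, so UJ runs along (−sin 37°, cos 37°); with |UJ| = 21.5, J = (-56.057, 37.994). Then |CJ| = |J − C| = 67.719.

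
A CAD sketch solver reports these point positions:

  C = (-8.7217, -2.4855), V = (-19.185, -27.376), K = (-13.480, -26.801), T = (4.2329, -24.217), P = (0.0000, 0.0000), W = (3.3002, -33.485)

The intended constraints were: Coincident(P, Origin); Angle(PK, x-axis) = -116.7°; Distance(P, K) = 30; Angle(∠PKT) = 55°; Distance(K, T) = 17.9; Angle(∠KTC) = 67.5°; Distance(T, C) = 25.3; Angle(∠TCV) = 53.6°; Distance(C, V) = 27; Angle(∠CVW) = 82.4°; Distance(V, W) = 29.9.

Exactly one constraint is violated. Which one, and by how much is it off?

Distance(V, W) = 29.9 — off by 6.60.

P = (0.00, 0.00) ✓; PK at -116.7° ✓; |PK| = 30.00 ✓; ∠PKT = 55.00° ✓; |KT| = 17.90 ✓; ∠KTC = 67.50° ✓; |TC| = 25.30 ✓; ∠TCV = 53.60° ✓; |CV| = 27.00 ✓; ∠CVW = 82.40° ✓; |VW| = 23.30 ✗.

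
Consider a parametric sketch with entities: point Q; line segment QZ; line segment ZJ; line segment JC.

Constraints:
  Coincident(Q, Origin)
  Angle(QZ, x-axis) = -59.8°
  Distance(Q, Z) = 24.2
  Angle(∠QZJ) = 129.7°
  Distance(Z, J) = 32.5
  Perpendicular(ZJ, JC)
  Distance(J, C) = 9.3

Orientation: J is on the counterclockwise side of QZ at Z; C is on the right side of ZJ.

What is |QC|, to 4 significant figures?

55.49

Q is at the origin; QZ runs at -59.8° with length 24.2, so Z = 24.2·(cos -59.8°, sin -59.8°) = (12.17, -20.92). ∠QZJ = 129.7°, so ZJ runs at -59.8° + (180° − 129.7°) = -9.500° from the x-axis; with |ZJ| = 32.5, J = Z + 32.5·(cos -9.500°, sin -9.500°) = (44.23, -26.28). ZJ ⟂ JC; with |JC| = 9.3 on the right of ZJ, C = J + 9.3·(-0.1650, -0.9863) = (42.69, -35.45). Then |QC| = |C − Q| = 55.49.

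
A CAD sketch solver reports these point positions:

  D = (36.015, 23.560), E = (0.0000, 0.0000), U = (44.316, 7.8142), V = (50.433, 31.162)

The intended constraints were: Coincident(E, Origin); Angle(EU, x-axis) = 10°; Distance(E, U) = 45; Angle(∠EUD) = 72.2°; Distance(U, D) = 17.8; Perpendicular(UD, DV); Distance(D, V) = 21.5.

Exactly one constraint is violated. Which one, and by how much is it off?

Distance(D, V) = 21.5 — off by 5.20.

E = (0.00, 0.00) ✓; EU at 10.00° ✓; |EU| = 45.00 ✓; ∠EUD = 72.20° ✓; |UD| = 17.80 ✓; ∠(UD, DV) = 90.00° ✓; |DV| = 16.30 ✗.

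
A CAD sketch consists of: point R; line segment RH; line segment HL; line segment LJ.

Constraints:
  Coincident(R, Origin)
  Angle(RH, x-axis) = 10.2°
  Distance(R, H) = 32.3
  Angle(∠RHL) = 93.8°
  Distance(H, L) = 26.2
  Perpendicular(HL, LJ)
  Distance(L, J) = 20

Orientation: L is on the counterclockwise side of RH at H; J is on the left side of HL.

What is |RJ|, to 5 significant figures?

30.866

∠RHL = 93.8°, so HL runs at 10.2° + (180° − 93.8°) = 96.400° from the x-axis; with |HL| = 26.2, L = H + 26.2·(cos 96.400°, sin 96.400°) = (28.869, 31.757). HL ⟂ LJ; with |LJ| = 20.0 on the left of HL, J = L + 20.0·(-0.99377, -0.11147) = (8.9937, 29.527). Then |RJ| = |J − R| = 30.866.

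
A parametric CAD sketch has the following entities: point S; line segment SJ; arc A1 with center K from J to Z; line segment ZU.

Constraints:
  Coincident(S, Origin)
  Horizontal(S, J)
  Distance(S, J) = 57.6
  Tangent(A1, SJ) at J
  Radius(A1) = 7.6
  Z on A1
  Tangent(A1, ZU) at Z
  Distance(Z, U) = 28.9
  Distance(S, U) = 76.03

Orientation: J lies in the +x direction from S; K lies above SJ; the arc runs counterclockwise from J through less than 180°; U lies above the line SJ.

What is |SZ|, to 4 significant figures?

65.57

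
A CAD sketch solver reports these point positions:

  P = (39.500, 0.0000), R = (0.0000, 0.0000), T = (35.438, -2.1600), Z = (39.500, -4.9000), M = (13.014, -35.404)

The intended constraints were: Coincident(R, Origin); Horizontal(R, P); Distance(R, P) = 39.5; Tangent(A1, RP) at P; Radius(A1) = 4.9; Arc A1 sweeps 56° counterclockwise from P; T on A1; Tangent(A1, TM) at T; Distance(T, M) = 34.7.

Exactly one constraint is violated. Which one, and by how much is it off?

Distance(T, M) = 34.7 — off by 5.40.

R = (0.00, 0.00) ✓; R.y = 0.00, P.y = 0.00 ✓; |RP| = 39.50 ✓; ∠(ZP, PR) = 90.00° ✓; |ZP| = 4.900 ✓; bearing(Z→T) − bearing(Z→P) = 56.00° ✓; |ZT| = 4.900 ✓; ∠(ZT, TM) = 90.00° ✓; |TM| = 40.10 ✗.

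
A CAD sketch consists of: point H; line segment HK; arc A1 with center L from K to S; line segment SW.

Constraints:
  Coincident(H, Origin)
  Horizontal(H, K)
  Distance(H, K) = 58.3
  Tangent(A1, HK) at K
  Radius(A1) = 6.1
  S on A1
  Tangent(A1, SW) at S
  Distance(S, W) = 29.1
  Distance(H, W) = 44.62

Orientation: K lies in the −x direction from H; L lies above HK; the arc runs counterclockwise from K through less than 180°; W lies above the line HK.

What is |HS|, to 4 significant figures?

53.43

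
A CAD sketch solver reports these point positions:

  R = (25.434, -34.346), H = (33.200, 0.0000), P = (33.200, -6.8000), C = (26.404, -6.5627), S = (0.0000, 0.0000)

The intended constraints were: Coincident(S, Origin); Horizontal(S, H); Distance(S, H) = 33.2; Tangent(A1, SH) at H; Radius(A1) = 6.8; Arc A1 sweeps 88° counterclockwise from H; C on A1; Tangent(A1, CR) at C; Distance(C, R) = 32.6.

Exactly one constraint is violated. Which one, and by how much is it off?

Distance(C, R) = 32.6 — off by 4.80.

S = (0.00, 0.00) ✓; S.y = 0.00, H.y = 0.00 ✓; |SH| = 33.20 ✓; ∠(PH, HS) = 90.00° ✓; |PH| = 6.800 ✓; bearing(P→C) − bearing(P→H) = 88.00° ✓; |PC| = 6.800 ✓; ∠(PC, CR) = 90.00° ✓; |CR| = 27.80 ✗.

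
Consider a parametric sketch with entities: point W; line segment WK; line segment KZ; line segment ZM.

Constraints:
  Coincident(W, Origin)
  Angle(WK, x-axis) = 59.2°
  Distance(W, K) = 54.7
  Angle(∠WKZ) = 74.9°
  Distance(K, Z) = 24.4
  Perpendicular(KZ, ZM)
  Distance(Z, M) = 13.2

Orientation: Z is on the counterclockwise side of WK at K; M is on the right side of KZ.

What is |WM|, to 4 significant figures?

66.79

W is at the origin; WK runs at 59.2° with length 54.7, so K = 54.7·(cos 59.2°, sin 59.2°) = (28.01, 46.99). ∠WKZ = 74.9°, so KZ runs at 59.2° + (180° − 74.9°) = 164.3° from the x-axis; with |KZ| = 24.4, Z = K + 24.4·(cos 164.3°, sin 164.3°) = (4.519, 53.59). KZ is perpendicular to ZM; with |ZM| = 13.2 on the right of KZ, M = Z + 13.2·(0.2706, 0.9627) = (8.091, 66.30). Then |WM| = |M − W| = 66.79.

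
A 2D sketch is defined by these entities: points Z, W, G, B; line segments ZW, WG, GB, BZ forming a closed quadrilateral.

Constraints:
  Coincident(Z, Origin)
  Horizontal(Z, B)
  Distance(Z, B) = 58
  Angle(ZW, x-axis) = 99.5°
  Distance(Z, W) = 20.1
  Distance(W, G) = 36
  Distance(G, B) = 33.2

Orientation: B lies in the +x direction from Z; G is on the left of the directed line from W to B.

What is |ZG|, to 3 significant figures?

39.1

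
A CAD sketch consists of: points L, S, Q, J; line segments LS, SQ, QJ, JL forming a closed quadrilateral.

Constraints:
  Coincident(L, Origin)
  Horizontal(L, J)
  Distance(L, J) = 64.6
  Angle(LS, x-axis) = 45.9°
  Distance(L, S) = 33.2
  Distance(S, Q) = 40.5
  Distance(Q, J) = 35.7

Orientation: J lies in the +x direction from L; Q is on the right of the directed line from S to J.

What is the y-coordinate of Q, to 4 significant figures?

-15.56

Checks: |SQ| = 40.50 ✓; |QJ| = 35.70 ✓.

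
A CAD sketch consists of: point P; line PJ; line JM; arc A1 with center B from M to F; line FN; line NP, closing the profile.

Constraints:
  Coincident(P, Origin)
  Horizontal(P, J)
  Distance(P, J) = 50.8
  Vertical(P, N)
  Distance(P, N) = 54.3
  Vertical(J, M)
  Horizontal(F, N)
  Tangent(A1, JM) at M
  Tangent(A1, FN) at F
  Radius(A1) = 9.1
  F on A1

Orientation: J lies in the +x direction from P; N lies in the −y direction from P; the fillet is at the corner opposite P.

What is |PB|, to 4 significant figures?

61.50

P is at the origin; P and J share the same y with |PJ| = 50.8 and J on the +x side, so J = (50.80, 0.000). P and N share the same x with |PN| = 54.3 and N on the −y side, so N = (0.000, -54.30). The virtual corner opposite P is at (50.80, -54.30). The tangent condition forces BM to be normal to JM and since A1 is tangent to FN there, BF ⟂ FN, with radius 9.1, so the center B sits 9.1 in from both sides at B = (41.70, -45.20). Then |PB| = |B − P| = 61.50.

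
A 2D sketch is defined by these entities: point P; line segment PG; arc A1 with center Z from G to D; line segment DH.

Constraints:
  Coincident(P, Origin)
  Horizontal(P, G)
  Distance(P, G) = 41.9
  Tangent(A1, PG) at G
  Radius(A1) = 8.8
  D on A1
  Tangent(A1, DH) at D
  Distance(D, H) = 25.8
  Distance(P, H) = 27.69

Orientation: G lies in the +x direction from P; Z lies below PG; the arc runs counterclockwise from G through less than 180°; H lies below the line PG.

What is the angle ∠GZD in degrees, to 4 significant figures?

46.15°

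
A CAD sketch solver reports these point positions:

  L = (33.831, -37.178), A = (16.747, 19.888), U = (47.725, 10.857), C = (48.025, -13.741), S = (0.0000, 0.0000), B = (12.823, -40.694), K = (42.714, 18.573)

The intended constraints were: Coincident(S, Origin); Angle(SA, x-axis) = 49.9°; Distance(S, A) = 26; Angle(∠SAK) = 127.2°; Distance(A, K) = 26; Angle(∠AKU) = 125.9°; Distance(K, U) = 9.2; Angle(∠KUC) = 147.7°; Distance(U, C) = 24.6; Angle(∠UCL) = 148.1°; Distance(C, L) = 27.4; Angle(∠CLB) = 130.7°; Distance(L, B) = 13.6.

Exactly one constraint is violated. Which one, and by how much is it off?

Distance(L, B) = 13.6 — off by 7.70.

S = (0.00, 0.00) ✓; SA at 49.90° ✓; |SA| = 26.00 ✓; ∠SAK = 127.2° ✓; |AK| = 26.00 ✓; ∠AKU = 125.9° ✓; |KU| = 9.200 ✓; ∠KUC = 147.7° ✓; |UC| = 24.60 ✓; ∠UCL = 148.1° ✓; |CL| = 27.40 ✓; ∠CLB = 130.7° ✓; |LB| = 21.30 ✗.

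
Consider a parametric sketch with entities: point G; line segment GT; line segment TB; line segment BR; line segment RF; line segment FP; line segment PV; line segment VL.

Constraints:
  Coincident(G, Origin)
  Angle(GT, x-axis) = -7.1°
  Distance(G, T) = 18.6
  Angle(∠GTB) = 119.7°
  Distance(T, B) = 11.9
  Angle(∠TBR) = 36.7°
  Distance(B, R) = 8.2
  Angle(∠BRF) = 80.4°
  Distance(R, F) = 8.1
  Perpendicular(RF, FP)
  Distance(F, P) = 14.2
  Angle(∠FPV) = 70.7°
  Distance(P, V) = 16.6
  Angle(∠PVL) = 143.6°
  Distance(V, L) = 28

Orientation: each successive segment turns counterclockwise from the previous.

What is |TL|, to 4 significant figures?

32.40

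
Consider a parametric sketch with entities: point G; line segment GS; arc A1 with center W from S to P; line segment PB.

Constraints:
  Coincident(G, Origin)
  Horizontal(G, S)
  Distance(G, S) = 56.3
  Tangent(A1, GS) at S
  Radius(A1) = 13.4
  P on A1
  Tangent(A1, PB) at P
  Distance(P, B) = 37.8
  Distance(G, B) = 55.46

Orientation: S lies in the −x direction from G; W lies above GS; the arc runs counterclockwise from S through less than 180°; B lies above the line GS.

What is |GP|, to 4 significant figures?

44.52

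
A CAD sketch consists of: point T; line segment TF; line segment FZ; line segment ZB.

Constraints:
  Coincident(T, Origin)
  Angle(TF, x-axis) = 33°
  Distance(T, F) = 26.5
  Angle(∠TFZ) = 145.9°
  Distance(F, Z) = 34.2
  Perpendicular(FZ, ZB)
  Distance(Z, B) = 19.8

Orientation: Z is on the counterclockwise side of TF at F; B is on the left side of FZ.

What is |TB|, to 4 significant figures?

56.36

T is at the origin; TF runs at 33.0° with length 26.5, so F = 26.5·(cos 33.0°, sin 33.0°) = (22.22, 14.43). ∠TFZ = 145.9°, so FZ runs at 33.0° + (180° − 145.9°) = 67.10° from the x-axis; with |FZ| = 34.2, Z = F + 34.2·(cos 67.10°, sin 67.10°) = (35.53, 45.94). The perpendicularity gives ZB at right angles to FZ; with |ZB| = 19.8 on the left of FZ, B = Z + 19.8·(-0.9212, 0.3891) = (17.29, 53.64). Then |TB| = |B − T| = 56.36.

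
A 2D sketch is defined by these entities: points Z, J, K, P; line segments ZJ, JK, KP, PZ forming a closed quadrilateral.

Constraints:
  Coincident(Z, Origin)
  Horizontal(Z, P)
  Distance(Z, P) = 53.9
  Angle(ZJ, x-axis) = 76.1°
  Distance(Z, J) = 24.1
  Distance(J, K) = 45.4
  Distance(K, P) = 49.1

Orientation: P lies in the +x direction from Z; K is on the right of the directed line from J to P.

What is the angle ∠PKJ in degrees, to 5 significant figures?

68.830°

Z is at the origin; Z and P share the same y with |ZP| = 53.9 and P in +x, so P = (53.9, 0). ZJ runs at 76.1° with |ZJ| = 24.1, so J = (5.7895, 23.394). K is determined by |JK| = 45.4 and |KP| = 49.1 together: it lies at the intersection of circle(J, 45.4) and circle(P, 49.1). With |JP| = 53.497, the foot of the radical line on JP is 23.480 from J and the perpendicular offset is √(45.4² − 23.480²) = 38.856. Taking the right-of-JP solution: K = (9.9138, -21.818).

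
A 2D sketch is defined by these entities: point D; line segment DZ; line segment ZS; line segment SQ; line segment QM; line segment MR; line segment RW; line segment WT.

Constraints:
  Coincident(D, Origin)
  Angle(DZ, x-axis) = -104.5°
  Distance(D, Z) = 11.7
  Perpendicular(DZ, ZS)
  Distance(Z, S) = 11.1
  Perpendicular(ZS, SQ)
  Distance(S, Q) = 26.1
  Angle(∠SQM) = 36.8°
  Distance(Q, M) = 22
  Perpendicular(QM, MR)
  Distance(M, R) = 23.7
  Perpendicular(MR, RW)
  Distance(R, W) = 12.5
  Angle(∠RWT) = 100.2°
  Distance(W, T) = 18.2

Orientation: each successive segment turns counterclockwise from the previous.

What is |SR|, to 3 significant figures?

8.14

D is at the origin; DZ runs at -104.5° with length 11.7, so Z = (-2.93, -11.3). DZ ⟂ ZS, so ZS runs at -14.5°; with |ZS| = 11.1, S = (7.82, -14.1). The perpendicularity gives SQ at right angles to ZS, so SQ runs at 75.5°; with |SQ| = 26.1, Q = (14.4, 11.2). ∠SQM = 36.8° gives QM at -141° from the x-axis; with |QM| = 22.0, M = (-2.82, -2.59). QM ⟂ MR, so MR runs at -51.3°; with |MR| = 23.7, R = (12.0, -21.1). Then |SR| = |R − S| = 8.14.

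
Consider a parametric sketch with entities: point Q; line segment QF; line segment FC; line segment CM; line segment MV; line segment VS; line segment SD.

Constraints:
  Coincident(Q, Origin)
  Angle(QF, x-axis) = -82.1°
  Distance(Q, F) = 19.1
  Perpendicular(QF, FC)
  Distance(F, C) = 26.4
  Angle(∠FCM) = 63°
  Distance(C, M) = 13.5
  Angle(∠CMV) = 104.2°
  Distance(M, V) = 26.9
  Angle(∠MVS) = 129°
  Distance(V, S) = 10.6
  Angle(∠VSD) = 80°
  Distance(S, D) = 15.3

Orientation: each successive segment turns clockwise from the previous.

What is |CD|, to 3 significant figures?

23.6

Q is at the origin; QF runs at -82.1° with length 19.1, so F = (2.63, -18.9). The perpendicularity gives FC at right angles to QF, so FC runs at -172°; with |FC| = 26.4, C = (-23.5, -22.5). ∠FCM = 63.0° gives CM at 70.9° from the x-axis; with |CM| = 13.5, M = (-19.1, -9.79). ∠CMV = 104.2° gives MV at -4.90° from the x-axis; with |MV| = 26.9, V = (7.69, -12.1). ∠MVS = 129.0° gives VS at -55.9° from the x-axis; with |VS| = 10.6, S = (13.6, -20.9). ∠VSD = 80.0° gives SD at -156° from the x-axis; with |SD| = 15.3, D = (-0.329, -27.1). Then |CD| = |D − C| = 23.6.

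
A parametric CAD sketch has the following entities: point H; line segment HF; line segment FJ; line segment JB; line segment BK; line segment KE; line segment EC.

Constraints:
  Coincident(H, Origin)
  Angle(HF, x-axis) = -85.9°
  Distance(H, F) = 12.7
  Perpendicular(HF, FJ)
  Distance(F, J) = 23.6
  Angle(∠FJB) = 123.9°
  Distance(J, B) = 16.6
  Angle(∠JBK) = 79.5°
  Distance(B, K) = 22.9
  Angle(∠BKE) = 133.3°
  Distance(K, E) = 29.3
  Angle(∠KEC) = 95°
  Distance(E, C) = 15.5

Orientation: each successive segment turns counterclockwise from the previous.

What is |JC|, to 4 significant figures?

33.98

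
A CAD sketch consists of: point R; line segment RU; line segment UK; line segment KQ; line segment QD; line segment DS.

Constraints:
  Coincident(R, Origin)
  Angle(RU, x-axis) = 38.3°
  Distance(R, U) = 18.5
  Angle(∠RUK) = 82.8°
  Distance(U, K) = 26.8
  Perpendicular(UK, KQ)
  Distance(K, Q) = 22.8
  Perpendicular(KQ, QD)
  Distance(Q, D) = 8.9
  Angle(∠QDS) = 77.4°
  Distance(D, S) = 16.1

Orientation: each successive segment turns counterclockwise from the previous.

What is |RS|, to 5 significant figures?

22.170

KQ ⟂ QD, so QD runs at -44.500°; with |QD| = 8.9, D = (-14.230, 7.7501). ∠QDS = 77.4° gives DS at 58.100° from the x-axis; with |DS| = 16.1, S = (-5.7217, 21.419). Then |RS| = |S − R| = 22.170.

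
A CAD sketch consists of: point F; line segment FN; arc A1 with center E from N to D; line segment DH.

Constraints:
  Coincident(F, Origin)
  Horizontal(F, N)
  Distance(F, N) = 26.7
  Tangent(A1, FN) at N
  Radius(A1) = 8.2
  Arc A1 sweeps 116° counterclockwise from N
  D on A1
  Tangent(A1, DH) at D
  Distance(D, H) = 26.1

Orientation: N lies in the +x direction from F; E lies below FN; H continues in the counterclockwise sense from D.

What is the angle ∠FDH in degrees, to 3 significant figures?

147°

On A1, N sits at bearing 90° from E; a 116° counterclockwise sweep puts D at bearing 206°, so D = E + 8.2·(cos 206°, sin 206°) = (19.3, -11.8). Since A1 is tangent to DH there, ED ⟂ DH, so DH runs along (−sin 206°, cos 206°); with |DH| = 26.1, H = (30.8, -35.3). Then cos ∠FDH = DF·DH / (|DF||DH|), giving 147°.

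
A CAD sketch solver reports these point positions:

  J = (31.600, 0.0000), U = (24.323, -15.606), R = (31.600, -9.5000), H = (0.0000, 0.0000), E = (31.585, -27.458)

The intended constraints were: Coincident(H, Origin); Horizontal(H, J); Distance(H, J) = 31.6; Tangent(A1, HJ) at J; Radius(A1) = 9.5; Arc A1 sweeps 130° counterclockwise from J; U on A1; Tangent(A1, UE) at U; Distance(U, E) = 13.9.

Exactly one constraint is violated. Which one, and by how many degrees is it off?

Tangent(A1, UE) at U — off by 8.50°.

H = (0.00, 0.00) ✓; H.y = 0.00, J.y = 0.00 ✓; |HJ| = 31.60 ✓; ∠(RJ, JH) = 90.00° ✓; |RJ| = 9.500 ✓; bearing(R→U) − bearing(R→J) = 130.0° ✓; |RU| = 9.499 ✓; ∠(RU, UE) = 98.50° ✗; |UE| = 13.90 ✓.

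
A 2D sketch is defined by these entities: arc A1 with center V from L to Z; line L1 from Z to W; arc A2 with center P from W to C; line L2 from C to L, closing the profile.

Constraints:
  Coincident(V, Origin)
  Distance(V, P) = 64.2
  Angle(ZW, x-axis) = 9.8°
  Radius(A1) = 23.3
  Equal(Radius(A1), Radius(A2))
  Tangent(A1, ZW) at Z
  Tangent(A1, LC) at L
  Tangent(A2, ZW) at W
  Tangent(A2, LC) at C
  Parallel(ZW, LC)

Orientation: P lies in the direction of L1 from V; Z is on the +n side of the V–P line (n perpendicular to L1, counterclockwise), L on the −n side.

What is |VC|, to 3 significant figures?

68.3

The slot axis is L1's direction at 9.8°, so u = (cos 9.8°, sin 9.8°) = (0.985, 0.170) and n = (−sin 9.8°, cos 9.8°) = (-0.170, 0.985). V is at the origin and P lies 64.2 along u from V, so P = 64.2·u = (63.3, 10.9). Tangency of A1 to both parallel lines with radius 23.3 puts Z and L at V ± 23.3·n: Z = (-3.97, 23.0), L = (3.97, -23.0). Equal radii place W and C the same way about P: W = P + 23.3·n = (59.3, 33.9), C = P − 23.3·n = (67.2, -12.0). Then |VC| = |C − V| = 68.3.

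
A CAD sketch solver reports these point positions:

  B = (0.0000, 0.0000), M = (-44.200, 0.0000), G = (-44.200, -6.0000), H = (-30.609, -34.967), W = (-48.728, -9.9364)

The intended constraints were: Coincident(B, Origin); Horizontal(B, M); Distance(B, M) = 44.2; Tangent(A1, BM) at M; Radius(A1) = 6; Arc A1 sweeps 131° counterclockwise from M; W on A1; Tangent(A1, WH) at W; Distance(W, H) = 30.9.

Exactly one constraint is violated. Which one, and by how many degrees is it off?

Tangent(A1, WH) at W — off by 5.10°.

B = (0.00, 0.00) ✓; B.y = 0.00, M.y = 0.00 ✓; |BM| = 44.20 ✓; ∠(GM, MB) = 90.00° ✓; |GM| = 6.000 ✓; bearing(G→W) − bearing(G→M) = 131.0° ✓; |GW| = 6.000 ✓; ∠(GW, WH) = 95.10° ✗; |WH| = 30.90 ✓.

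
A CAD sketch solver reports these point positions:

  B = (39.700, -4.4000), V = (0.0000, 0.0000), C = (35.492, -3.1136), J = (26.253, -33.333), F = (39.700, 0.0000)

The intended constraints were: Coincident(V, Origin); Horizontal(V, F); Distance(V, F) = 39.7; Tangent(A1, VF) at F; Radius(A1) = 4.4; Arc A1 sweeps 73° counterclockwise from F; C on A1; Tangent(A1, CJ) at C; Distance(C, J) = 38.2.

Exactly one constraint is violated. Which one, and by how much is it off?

Distance(C, J) = 38.2 — off by 6.60.

V = (0.00, 0.00) ✓; V.y = 0.00, F.y = 0.00 ✓; |VF| = 39.70 ✓; ∠(BF, FV) = 90.00° ✓; |BF| = 4.400 ✓; bearing(B→C) − bearing(B→F) = 73.00° ✓; |BC| = 4.400 ✓; ∠(BC, CJ) = 90.00° ✓; |CJ| = 31.60 ✗.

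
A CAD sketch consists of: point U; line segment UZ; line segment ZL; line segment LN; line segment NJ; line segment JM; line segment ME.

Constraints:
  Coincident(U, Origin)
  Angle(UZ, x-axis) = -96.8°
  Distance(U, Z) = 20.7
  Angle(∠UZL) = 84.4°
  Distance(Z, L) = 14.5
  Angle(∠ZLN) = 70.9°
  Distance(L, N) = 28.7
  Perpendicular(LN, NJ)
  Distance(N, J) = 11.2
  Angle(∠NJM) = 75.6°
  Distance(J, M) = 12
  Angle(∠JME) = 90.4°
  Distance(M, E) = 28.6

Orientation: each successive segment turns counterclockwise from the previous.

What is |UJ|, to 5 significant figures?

8.0196

U is at the origin; UZ runs at -96.8° with length 20.7, so Z = (-2.4510, -20.554). ∠UZL = 84.4° gives ZL at -1.2000° from the x-axis; with |ZL| = 14.5, L = (12.046, -20.858). ∠ZLN = 70.9° gives LN at 107.90° from the x-axis; with |LN| = 28.7, N = (3.2247, 6.4527). LN is perpendicular to NJ, so NJ runs at -162.10°; with |NJ| = 11.2, J = (-7.4331, 3.0103). Then |UJ| = |J − U| = 8.0196.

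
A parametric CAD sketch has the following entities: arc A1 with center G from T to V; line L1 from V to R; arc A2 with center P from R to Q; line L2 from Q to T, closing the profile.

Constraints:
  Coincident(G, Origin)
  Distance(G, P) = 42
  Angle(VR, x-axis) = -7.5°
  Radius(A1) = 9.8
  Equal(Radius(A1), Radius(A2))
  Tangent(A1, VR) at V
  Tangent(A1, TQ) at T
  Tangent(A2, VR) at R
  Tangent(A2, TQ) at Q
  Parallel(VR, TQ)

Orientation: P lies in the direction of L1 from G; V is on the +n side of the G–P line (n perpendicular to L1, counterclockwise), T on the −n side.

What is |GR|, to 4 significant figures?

43.13

The slot axis is L1's direction at -7.5°, so u = (cos -7.5°, sin -7.5°) = (0.9914, -0.1305) and n = (−sin -7.5°, cos -7.5°) = (0.1305, 0.9914). G is at the origin and P lies 42.0 along u from G, so P = 42.0·u = (41.64, -5.482). Tangency of A1 to both parallel lines with radius 9.8 puts V and T at G ± 9.8·n: V = (1.279, 9.716), T = (-1.279, -9.716). Equal radii place R and Q the same way about P: R = P + 9.8·n = (42.92, 4.234), Q = P − 9.8·n = (40.36, -15.20). Then |GR| = |R − G| = 43.13.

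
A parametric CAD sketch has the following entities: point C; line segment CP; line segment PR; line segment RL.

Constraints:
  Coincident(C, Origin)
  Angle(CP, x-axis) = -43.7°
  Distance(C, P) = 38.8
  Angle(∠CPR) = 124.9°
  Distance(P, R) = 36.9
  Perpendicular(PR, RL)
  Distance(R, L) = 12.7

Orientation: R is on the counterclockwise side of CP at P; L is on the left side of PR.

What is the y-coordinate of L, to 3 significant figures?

-7.06

C is at the origin; CP runs at -43.7° with length 38.8, so P = 38.8·(cos -43.7°, sin -43.7°) = (28.1, -26.8). ∠CPR = 124.9°, so PR runs at -43.7° + (180° − 124.9°) = 11.4° from the x-axis; with |PR| = 36.9, R = P + 36.9·(cos 11.4°, sin 11.4°) = (64.2, -19.5). The perpendicularity gives RL at right angles to PR; with |RL| = 12.7 on the left of PR, L = R + 12.7·(-0.198, 0.980) = (61.7, -7.06). So L.y = -7.06.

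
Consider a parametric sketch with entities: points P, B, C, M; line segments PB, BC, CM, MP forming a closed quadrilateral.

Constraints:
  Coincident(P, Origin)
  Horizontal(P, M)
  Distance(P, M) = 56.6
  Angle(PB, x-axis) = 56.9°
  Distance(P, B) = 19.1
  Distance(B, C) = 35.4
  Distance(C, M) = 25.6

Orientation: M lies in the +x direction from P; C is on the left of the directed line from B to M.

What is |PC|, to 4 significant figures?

50.63

Checks: P = (0.00, 0.00) ✓; |BC| = 35.40 ✓; |CM| = 25.60 ✓.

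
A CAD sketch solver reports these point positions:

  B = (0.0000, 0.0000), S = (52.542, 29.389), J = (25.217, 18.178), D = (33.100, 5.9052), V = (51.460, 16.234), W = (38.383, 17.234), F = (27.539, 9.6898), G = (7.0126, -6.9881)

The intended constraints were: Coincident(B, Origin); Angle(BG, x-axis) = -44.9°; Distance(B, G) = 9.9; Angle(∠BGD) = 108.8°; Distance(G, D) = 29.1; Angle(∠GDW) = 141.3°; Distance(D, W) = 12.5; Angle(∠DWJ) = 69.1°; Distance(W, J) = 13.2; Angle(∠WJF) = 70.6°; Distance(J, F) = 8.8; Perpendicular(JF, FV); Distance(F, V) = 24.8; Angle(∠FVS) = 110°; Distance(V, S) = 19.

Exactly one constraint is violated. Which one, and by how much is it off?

Distance(V, S) = 19 — off by 5.80.

B = (0.00, 0.00) ✓; BG at -44.90° ✓; |BG| = 9.900 ✓; ∠BGD = 108.8° ✓; |GD| = 29.10 ✓; ∠GDW = 141.3° ✓; |DW| = 12.50 ✓; ∠DWJ = 69.10° ✓; |WJ| = 13.20 ✓; ∠WJF = 70.60° ✓; |JF| = 8.800 ✓; ∠(JF, FV) = 90.00° ✓; |FV| = 24.80 ✓; ∠FVS = 110.0° ✓; |VS| = 13.20 ✗.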